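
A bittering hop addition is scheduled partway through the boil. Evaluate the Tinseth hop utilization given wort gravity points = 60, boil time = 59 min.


U = 1.65·0.000125^(GP/1000) · (1 − e^(−0.04·t))/4.15
bigness = 1.65·0.000125^(60/1000) = 0.9623
boil_factor = (1 − e^(−0.04·59))/4.15 = 0.2182
U = 0.9623 · 0.2182

0.2100


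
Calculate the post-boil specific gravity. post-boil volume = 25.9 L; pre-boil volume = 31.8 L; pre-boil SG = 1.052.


SG_post = 1 + (SG_pre − 1)·V_pre/V_post
pts_pre = (1.052 − 1)·1000 = 52.0000
pts_post = 52.0000·31.8/25.9 = 63.8456
SG_post = 1 + 63.8456/1000

1.0638


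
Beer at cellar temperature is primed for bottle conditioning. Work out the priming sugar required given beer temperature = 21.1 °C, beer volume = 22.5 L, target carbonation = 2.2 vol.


residual = 14.695·(0.01821 + 0.09011·e^(−0.04·T));  sugar = (target − residual)·4.0·V
residual = 14.695·(0.01821 + 0.09011·e^(−0.04·21.1)) = 0.8370
sugar = (2.2 − 0.8370)·4.0·22.5

122.6727 g


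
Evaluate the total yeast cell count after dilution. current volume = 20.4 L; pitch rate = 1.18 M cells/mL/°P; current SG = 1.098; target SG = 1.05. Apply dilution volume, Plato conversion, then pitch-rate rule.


V_w = V·((SG_c−1)/(SG_t−1)−1);  °P = 259 − 259/SG_t;  cells = rate·(V+V_w)·°P
V_w = 20.4·((1.098−1)/(1.05−1)−1) = 19.5840
V_final = 20.4 + 19.5840 = 39.9840
°P = 259 − 259/1.05 = 12.3333
cells = 1.18·39.9840·12.3333

581.9005 billion cells


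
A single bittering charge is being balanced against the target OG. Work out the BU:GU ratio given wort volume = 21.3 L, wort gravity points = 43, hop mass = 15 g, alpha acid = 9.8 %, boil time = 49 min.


U = 1.65·0.000125^(GP/1000)·(1−e^(−0.04t))/4.15;  IBU = (α/100)·m·U·1000/V;  BU:GU = IBU/GP
U = 1.65·0.000125^(43/1000)·(1−e^(−0.04·49))/4.15 = 0.2321
IBU = (9.8/100)·15·0.2321·1000/21.3 = 16.0179
BU:GU = 16.0179/43

0.3725


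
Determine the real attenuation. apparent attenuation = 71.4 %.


RA = AA · 0.8192
RA = 71.4 · 0.8192

58.4909 %


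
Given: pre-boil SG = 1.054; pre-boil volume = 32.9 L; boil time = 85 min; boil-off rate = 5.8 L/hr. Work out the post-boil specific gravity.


V_post = V_pre − rate·(t/60);  SG_post = 1 + (SG_pre−1)·V_pre/V_post
V_post = 32.9 − 5.8·(85/60) = 24.6833
SG_post = 1 + (1.054 − 1)·32.9/24.6833

1.0720


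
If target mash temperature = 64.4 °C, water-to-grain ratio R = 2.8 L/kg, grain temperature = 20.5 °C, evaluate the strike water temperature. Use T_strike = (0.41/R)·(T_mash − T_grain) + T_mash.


T_strike = (0.41/2.8)·(64.4 − 20.5) + 64.4

70.8282 °C


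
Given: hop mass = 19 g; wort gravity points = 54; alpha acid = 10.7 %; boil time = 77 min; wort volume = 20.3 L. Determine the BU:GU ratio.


U = 1.65·0.000125^(GP/1000)·(1−e^(−0.04t))/4.15;  IBU = (α/100)·m·U·1000/V;  BU:GU = IBU/GP
U = 1.65·0.000125^(54/1000)·(1−e^(−0.04·77))/4.15 = 0.2335
IBU = (10.7/100)·19·0.2335·1000/20.3 = 23.3818
BU:GU = 23.3818/54

0.4330


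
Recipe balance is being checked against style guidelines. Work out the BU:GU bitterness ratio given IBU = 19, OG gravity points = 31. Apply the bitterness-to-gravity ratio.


BU:GU = IBU / OG_points
BU:GU = 19 / 31

0.6129


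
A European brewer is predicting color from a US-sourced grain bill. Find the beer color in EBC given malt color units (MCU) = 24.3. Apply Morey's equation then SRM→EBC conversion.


SRM = 1.4922·MCU^0.6859;  EBC = SRM·1.97
SRM = 1.4922·24.3^0.6859 = 13.3111
EBC = 13.3111·1.97

26.2229 EBC


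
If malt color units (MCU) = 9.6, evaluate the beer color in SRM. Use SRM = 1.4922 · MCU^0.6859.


SRM = 1.4922 · 9.6^0.6859

7.0399 SRM


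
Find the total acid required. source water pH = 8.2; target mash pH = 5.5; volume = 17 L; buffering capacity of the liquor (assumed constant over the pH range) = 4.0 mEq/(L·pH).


acid = buffering capacity · (pH_source − pH_target) · V
acid = 4.0 · (8.2 − 5.5) · 17

183.6000 mEq


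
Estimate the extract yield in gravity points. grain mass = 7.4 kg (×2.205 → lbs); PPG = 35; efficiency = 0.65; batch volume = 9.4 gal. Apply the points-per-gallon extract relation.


points = lbs × PPG × eff / vol
lbs = 7.4 × 2.205 = 16.3170
points = 16.3170 × 35 × 0.65 / 9.4

39.4906 points


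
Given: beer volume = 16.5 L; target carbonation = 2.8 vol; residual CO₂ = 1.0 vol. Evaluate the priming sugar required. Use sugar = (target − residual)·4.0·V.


sugar = (2.8 − 1.0)·4.0·16.5

118.8000 g


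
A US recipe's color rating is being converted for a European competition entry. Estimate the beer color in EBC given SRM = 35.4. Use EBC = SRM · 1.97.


EBC = 35.4 · 1.97

69.7380 EBC


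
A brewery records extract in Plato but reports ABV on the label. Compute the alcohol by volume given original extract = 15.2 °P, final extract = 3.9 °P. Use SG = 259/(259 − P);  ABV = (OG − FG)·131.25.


OG = 259/(259 − 15.2) = 1.0623
FG = 259/(259 − 3.9) = 1.0153
ABV = (1.0623 − 1.0153)·131.25

6.1764 % ABV


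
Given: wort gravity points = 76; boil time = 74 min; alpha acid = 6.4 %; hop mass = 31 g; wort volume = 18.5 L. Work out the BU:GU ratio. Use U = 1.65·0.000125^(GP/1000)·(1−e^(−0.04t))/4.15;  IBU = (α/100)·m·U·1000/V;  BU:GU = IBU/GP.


U = 1.65·0.000125^(76/1000)·(1−e^(−0.04·74))/4.15 = 0.1904
IBU = (6.4/100)·31·0.1904·1000/18.5 = 20.4203
BU:GU = 20.4203/76

0.2687


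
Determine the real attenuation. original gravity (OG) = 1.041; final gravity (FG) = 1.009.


AA = (OG−FG)/(OG−1)·100;  RA = AA·0.8192
AA = (1.041 − 1.009)/(1.041 − 1)·100 = 78.0488
RA = 78.0488·0.8192

63.9376 %


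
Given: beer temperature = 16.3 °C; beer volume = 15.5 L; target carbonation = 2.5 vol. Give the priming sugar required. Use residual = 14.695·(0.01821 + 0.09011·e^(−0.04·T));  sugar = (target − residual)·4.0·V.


residual = 14.695·(0.01821 + 0.09011·e^(−0.04·16.3)) = 0.9575
sugar = (2.5 − 0.9575)·4.0·15.5

95.6356 g


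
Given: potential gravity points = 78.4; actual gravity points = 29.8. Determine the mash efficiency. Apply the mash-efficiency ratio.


efficiency = actual / potential × 100
efficiency = 29.8 / 78.4 × 100

38.0102 %


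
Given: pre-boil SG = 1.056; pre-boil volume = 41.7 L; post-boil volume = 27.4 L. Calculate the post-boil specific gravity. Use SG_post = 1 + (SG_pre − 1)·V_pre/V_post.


pts_pre = (1.056 − 1)·1000 = 56.0000
pts_post = 56.0000·41.7/27.4 = 85.2263
SG_post = 1 + 85.2263/1000

1.0852


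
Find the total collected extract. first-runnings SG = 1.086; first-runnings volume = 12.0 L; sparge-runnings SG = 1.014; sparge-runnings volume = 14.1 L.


total = Σ (SG_i − 1)·1000·V_i
first = (1.086 − 1)·1000·12.0 = 1032.0000
sparge = (1.014 − 1)·1000·14.1 = 197.4000
total = 1032.0000 + 197.4000

1229.4000 gravity·L


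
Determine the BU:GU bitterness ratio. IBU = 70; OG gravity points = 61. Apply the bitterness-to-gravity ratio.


BU:GU = IBU / OG_points
BU:GU = 70 / 61

1.1475


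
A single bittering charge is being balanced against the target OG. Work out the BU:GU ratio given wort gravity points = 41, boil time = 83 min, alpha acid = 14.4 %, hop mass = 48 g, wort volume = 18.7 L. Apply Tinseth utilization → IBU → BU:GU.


U = 1.65·0.000125^(GP/1000)·(1−e^(−0.04t))/4.15;  IBU = (α/100)·m·U·1000/V;  BU:GU = IBU/GP
U = 1.65·0.000125^(41/1000)·(1−e^(−0.04·83))/4.15 = 0.2651
IBU = (14.4/100)·48·0.2651·1000/18.7 = 97.9895
BU:GU = 97.9895/41

2.3900


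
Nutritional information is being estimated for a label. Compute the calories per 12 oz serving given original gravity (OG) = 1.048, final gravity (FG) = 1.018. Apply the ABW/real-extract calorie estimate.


ABW = (OG−FG)·131.25·0.79/FG;  °P = 259 − 259/SG (for OG→OE and FG→AE);  RE = 0.1808·OE + 0.8192·AE;  Cal = (6.9·ABW + 4·(RE−0.1))·FG·3.55
ABW = (1.048 − 1.018)·131.25·0.79/1.018 = 3.0556
OE = 259 − 259/1.048 = 11.8626 °P
AE = 259 − 259/1.018 = 4.5796 °P
RE = 0.1808·11.8626 + 0.8192·4.5796 = 5.8963 °P
Cal = (6.9·3.0556 + 4·(5.8963−0.1))·1.018·3.55

159.9843 kcal


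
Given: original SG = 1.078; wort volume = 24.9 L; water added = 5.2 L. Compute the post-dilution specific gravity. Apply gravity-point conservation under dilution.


SG_new = 1 + (SG_old − 1)·V_old/(V_old + V_water)
pts = (1.078 − 1)·1000·24.9/(24.9 + 5.2) = 64.5249
SG_new = 1 + 64.5249/1000

1.0645


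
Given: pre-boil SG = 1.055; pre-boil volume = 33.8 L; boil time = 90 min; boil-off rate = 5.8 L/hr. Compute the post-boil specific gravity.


V_post = V_pre − rate·(t/60);  SG_post = 1 + (SG_pre−1)·V_pre/V_post
V_post = 33.8 − 5.8·(90/60) = 25.1000
SG_post = 1 + (1.055 − 1)·33.8/25.1000

1.0741


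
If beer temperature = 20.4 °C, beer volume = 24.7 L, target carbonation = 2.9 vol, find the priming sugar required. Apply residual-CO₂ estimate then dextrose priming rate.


residual = 14.695·(0.01821 + 0.09011·e^(−0.04·T));  sugar = (target − residual)·4.0·V
residual = 14.695·(0.01821 + 0.09011·e^(−0.04·20.4)) = 0.8531
sugar = (2.9 − 0.8531)·4.0·24.7

202.2299 g


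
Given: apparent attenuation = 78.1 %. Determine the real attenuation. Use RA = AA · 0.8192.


RA = 78.1 · 0.8192

63.9795 %


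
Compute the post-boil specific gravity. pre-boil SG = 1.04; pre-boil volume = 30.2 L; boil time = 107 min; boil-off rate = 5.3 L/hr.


V_post = V_pre − rate·(t/60);  SG_post = 1 + (SG_pre−1)·V_pre/V_post
V_post = 30.2 − 5.3·(107/60) = 20.7483
SG_post = 1 + (1.04 − 1)·30.2/20.7483

1.0582


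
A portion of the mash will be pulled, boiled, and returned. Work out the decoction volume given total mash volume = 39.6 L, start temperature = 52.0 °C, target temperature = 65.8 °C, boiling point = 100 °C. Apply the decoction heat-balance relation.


V_dec = V_total·(T_target − T_start)/(T_boil − T_start)
V_dec = 39.6·(65.8 − 52.0)/(100 − 52.0)

11.3850 L


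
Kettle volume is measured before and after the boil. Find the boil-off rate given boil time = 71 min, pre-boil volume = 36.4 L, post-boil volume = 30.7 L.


rate = (V_pre − V_post) / (t_min/60)
rate = (36.4 − 30.7) / (71/60)

4.8169 L/hr


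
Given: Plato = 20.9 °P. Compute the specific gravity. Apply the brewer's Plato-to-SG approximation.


SG = 259/(259 − P)
SG = 259/(259 − 20.9)

1.0878


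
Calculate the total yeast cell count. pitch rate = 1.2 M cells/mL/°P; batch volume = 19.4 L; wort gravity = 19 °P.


cells (billions) = rate · V_L · °P
cells = 1.2 · 19.4 · 19

442.3200 billion cells


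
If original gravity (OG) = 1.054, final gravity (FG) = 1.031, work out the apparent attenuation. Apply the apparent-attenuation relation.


AA = (OG − FG)/(OG − 1) · 100
AA = (1.054 − 1.031)/(1.054 − 1) · 100

42.5926 %


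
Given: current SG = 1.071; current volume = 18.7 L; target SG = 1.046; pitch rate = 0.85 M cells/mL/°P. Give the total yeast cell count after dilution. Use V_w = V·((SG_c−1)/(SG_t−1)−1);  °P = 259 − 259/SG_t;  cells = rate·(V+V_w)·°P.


V_w = 18.7·((1.071−1)/(1.046−1)−1) = 10.1630
V_final = 18.7 + 10.1630 = 28.8630
°P = 259 − 259/1.046 = 11.3901
cells = 0.85·28.8630·11.3901

279.4390 billion cells


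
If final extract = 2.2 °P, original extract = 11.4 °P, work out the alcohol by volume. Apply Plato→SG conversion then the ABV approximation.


SG = 259/(259 − P);  ABV = (OG − FG)·131.25
OG = 259/(259 − 11.4) = 1.0460
FG = 259/(259 − 2.2) = 1.0086
ABV = (1.0460 − 1.0086)·131.25

4.9186 % ABV


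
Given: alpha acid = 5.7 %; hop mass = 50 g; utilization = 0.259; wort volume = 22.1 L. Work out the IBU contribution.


IBU = (α/100)·mass·U·1000 / V
IBU = (5.7/100)·50·0.259·1000 / 22.1

33.4005 IBU


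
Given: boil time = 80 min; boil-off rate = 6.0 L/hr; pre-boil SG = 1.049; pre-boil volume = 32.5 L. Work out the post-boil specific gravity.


V_post = V_pre − rate·(t/60);  SG_post = 1 + (SG_pre−1)·V_pre/V_post
V_post = 32.5 − 6.0·(80/60) = 24.5000
SG_post = 1 + (1.049 − 1)·32.5/24.5000

1.0650


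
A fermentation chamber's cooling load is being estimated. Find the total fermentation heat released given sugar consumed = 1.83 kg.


Q = m_sugar · 590 kJ/kg
Q = 1.83 · 590

1079.7000 kJ


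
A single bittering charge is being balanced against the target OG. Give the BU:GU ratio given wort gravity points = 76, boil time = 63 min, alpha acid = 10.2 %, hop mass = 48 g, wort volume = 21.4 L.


U = 1.65·0.000125^(GP/1000)·(1−e^(−0.04t))/4.15;  IBU = (α/100)·m·U·1000/V;  BU:GU = IBU/GP
U = 1.65·0.000125^(76/1000)·(1−e^(−0.04·63))/4.15 = 0.1847
IBU = (10.2/100)·48·0.1847·1000/21.4 = 42.2473
BU:GU = 42.2473/76

0.5559


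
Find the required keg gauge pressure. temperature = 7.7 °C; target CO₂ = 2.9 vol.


psi = vols/(0.01821 + 0.09011·e^(−0.04·T)) − 14.695
psi = 2.9/(0.01821 + 0.09011·e^(−0.04·7.7)) − 14.695

19.6517 psi


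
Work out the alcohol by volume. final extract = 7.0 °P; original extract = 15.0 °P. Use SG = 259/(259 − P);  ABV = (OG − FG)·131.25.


OG = 259/(259 − 15.0) = 1.0615
FG = 259/(259 − 7.0) = 1.0278
ABV = (1.0615 − 1.0278)·131.25

4.4228 % ABV


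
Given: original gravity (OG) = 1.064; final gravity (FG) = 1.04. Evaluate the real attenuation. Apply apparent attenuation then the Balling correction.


AA = (OG−FG)/(OG−1)·100;  RA = AA·0.8192
AA = (1.064 − 1.04)/(1.064 − 1)·100 = 37.5000
RA = 37.5000·0.8192

30.7200 %


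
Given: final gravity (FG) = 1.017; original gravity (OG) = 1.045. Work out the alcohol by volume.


ABV = (OG − FG) · 131.25
ABV = (1.045 − 1.017) · 131.25

3.6750 % ABV


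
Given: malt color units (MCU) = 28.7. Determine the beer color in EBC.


SRM = 1.4922·MCU^0.6859;  EBC = SRM·1.97
SRM = 1.4922·28.7^0.6859 = 14.9207
EBC = 14.9207·1.97

29.3937 EBC


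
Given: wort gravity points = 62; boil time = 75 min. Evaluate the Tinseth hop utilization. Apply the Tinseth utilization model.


U = 1.65·0.000125^(GP/1000) · (1 − e^(−0.04·t))/4.15
bigness = 1.65·0.000125^(62/1000) = 0.9451
boil_factor = (1 − e^(−0.04·75))/4.15 = 0.2290
U = 0.9451 · 0.2290

0.2164


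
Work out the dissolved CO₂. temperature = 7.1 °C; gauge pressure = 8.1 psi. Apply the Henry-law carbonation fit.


vols = (P + 14.695)·(0.01821 + 0.09011·e^(−0.04·T))
vols = (8.1 + 14.695)·(0.01821 + 0.09011·e^(−0.04·7.1))

1.9613 volumes


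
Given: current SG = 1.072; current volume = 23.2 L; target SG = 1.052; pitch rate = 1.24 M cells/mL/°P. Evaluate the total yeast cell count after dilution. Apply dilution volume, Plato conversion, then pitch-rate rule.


V_w = V·((SG_c−1)/(SG_t−1)−1);  °P = 259 − 259/SG_t;  cells = rate·(V+V_w)·°P
V_w = 23.2·((1.072−1)/(1.052−1)−1) = 8.9231
V_final = 23.2 + 8.9231 = 32.1231
°P = 259 − 259/1.052 = 12.8023
cells = 1.24·32.1231·12.8023

509.9483 billion cells


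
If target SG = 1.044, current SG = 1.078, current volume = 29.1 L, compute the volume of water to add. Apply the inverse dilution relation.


V_water = V·((SG_curr − 1)/(SG_target − 1) − 1)
V_water = 29.1·((1.078 − 1)/(1.044 − 1) − 1)

22.4864 L


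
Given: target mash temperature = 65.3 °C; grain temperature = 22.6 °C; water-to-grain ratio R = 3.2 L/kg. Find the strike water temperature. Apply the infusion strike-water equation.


T_strike = (0.41/R)·(T_mash − T_grain) + T_mash
T_strike = (0.41/3.2)·(65.3 − 22.6) + 65.3

70.7709 °C


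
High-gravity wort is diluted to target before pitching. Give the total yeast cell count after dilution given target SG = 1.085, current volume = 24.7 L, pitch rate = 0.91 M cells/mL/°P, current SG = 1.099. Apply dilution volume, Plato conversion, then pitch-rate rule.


V_w = V·((SG_c−1)/(SG_t−1)−1);  °P = 259 − 259/SG_t;  cells = rate·(V+V_w)·°P
V_w = 24.7·((1.099−1)/(1.085−1)−1) = 4.0682
V_final = 24.7 + 4.0682 = 28.7682
°P = 259 − 259/1.085 = 20.2903
cells = 0.91·28.7682·20.2903

531.1823 billion cells


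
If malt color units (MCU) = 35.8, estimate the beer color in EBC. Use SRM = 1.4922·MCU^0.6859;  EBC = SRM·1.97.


SRM = 1.4922·35.8^0.6859 = 17.3634
EBC = 17.3634·1.97

34.2059 EBC


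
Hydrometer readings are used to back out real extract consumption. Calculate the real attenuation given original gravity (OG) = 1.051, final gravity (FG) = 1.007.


AA = (OG−FG)/(OG−1)·100;  RA = AA·0.8192
AA = (1.051 − 1.007)/(1.051 − 1)·100 = 86.2745
RA = 86.2745·0.8192

70.6761 %


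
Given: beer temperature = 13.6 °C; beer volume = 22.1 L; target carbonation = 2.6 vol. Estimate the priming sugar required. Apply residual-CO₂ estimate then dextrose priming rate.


residual = 14.695·(0.01821 + 0.09011·e^(−0.04·T));  sugar = (target − residual)·4.0·V
residual = 14.695·(0.01821 + 0.09011·e^(−0.04·13.6)) = 1.0362
sugar = (2.6 − 1.0362)·4.0·22.1

138.2425 g


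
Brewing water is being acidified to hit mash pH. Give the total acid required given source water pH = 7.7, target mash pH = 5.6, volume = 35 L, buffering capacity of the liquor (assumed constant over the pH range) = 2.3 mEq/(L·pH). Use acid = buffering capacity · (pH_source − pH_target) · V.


acid = 2.3 · (7.7 − 5.6) · 35

169.0500 mEq


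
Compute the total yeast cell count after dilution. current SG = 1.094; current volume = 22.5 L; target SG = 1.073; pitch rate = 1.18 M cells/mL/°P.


V_w = V·((SG_c−1)/(SG_t−1)−1);  °P = 259 − 259/SG_t;  cells = rate·(V+V_w)·°P
V_w = 22.5·((1.094−1)/(1.073−1)−1) = 6.4726
V_final = 22.5 + 6.4726 = 28.9726
°P = 259 − 259/1.073 = 17.6207
cells = 1.18·28.9726·17.6207

602.4103 billion cells


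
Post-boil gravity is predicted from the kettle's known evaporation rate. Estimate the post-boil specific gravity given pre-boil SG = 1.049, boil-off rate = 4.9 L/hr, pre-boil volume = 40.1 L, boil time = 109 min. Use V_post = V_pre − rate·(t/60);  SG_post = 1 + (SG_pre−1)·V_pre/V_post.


V_post = 40.1 − 4.9·(109/60) = 31.1983
SG_post = 1 + (1.049 − 1)·40.1/31.1983

1.0630


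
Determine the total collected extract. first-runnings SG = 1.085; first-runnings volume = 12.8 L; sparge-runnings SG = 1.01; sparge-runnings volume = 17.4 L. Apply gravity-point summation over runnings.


total = Σ (SG_i − 1)·1000·V_i
first = (1.085 − 1)·1000·12.8 = 1088.0000
sparge = (1.01 − 1)·1000·17.4 = 174.0000
total = 1088.0000 + 174.0000

1262.0000 gravity·L


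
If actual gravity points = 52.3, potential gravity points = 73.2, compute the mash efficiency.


efficiency = actual / potential × 100
efficiency = 52.3 / 73.2 × 100

71.4481 %


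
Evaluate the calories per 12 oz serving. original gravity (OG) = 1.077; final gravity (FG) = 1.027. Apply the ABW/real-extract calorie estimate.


ABW = (OG−FG)·131.25·0.79/FG;  °P = 259 − 259/SG (for OG→OE and FG→AE);  RE = 0.1808·OE + 0.8192·AE;  Cal = (6.9·ABW + 4·(RE−0.1))·FG·3.55
ABW = (1.077 − 1.027)·131.25·0.79/1.027 = 5.0481
OE = 259 − 259/1.077 = 18.5172 °P
AE = 259 − 259/1.027 = 6.8092 °P
RE = 0.1808·18.5172 + 0.8192·6.8092 = 8.9260 °P
Cal = (6.9·5.0481 + 4·(8.9260−0.1))·1.027·3.55

255.7038 kcal


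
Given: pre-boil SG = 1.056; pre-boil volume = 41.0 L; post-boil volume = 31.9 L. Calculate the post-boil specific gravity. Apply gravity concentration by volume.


SG_post = 1 + (SG_pre − 1)·V_pre/V_post
pts_pre = (1.056 − 1)·1000 = 56.0000
pts_post = 56.0000·41.0/31.9 = 71.9749
SG_post = 1 + 71.9749/1000

1.0720


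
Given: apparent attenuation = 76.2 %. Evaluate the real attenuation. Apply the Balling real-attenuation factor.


RA = AA · 0.8192
RA = 76.2 · 0.8192

62.4230 %


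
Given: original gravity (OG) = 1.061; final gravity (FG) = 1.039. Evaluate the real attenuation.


AA = (OG−FG)/(OG−1)·100;  RA = AA·0.8192
AA = (1.061 − 1.039)/(1.061 − 1)·100 = 36.0656
RA = 36.0656·0.8192

29.5449 %


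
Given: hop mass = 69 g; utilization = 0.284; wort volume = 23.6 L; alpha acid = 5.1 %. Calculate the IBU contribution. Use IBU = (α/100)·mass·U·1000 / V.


IBU = (5.1/100)·69·0.284·1000 / 23.6

42.3473 IBU


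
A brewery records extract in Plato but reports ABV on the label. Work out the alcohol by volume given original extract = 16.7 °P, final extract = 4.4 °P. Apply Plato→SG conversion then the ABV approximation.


SG = 259/(259 − P);  ABV = (OG − FG)·131.25
OG = 259/(259 − 16.7) = 1.0689
FG = 259/(259 − 4.4) = 1.0173
ABV = (1.0689 − 1.0173)·131.25

6.7779 % ABV


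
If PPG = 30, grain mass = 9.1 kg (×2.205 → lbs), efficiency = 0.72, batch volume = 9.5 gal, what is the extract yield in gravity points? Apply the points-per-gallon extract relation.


points = lbs × PPG × eff / vol
lbs = 9.1 × 2.205 = 20.0655
points = 20.0655 × 30 × 0.72 / 9.5

45.6226 points


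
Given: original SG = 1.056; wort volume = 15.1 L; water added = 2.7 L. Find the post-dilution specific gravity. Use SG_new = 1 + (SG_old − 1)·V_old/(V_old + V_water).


pts = (1.056 − 1)·1000·15.1/(15.1 + 2.7) = 47.5056
SG_new = 1 + 47.5056/1000

1.0475


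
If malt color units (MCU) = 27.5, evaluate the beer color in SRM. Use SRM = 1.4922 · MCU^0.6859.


SRM = 1.4922 · 27.5^0.6859

14.4899 SRM


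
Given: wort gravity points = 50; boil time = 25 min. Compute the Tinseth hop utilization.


U = 1.65·0.000125^(GP/1000) · (1 − e^(−0.04·t))/4.15
bigness = 1.65·0.000125^(50/1000) = 1.0528
boil_factor = (1 − e^(−0.04·25))/4.15 = 0.1523
U = 1.0528 · 0.1523

0.1604


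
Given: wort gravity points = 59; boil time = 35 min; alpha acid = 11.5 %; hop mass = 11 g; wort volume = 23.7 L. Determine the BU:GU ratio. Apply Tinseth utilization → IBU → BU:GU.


U = 1.65·0.000125^(GP/1000)·(1−e^(−0.04t))/4.15;  IBU = (α/100)·m·U·1000/V;  BU:GU = IBU/GP
U = 1.65·0.000125^(59/1000)·(1−e^(−0.04·35))/4.15 = 0.1763
IBU = (11.5/100)·11·0.1763·1000/23.7 = 9.4086
BU:GU = 9.4086/59

0.1595


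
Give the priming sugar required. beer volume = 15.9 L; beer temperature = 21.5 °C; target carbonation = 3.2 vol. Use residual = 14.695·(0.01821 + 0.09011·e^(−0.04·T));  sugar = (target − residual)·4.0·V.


residual = 14.695·(0.01821 + 0.09011·e^(−0.04·21.5)) = 0.8279
sugar = (3.2 − 0.8279)·4.0·15.9

150.8635 g


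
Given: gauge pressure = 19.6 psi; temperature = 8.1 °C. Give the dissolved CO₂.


vols = (P + 14.695)·(0.01821 + 0.09011·e^(−0.04·T))
vols = (19.6 + 14.695)·(0.01821 + 0.09011·e^(−0.04·8.1))

2.8596 volumes


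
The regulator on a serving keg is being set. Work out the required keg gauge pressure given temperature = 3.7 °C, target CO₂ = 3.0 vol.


psi = vols/(0.01821 + 0.09011·e^(−0.04·T)) − 14.695
psi = 3.0/(0.01821 + 0.09011·e^(−0.04·3.7)) − 14.695

16.5799 psi


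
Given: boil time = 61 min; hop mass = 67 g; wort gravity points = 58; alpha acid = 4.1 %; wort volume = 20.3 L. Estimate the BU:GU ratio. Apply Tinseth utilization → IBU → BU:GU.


U = 1.65·0.000125^(GP/1000)·(1−e^(−0.04t))/4.15;  IBU = (α/100)·m·U·1000/V;  BU:GU = IBU/GP
U = 1.65·0.000125^(58/1000)·(1−e^(−0.04·61))/4.15 = 0.2155
IBU = (4.1/100)·67·0.2155·1000/20.3 = 29.1617
BU:GU = 29.1617/58

0.5028


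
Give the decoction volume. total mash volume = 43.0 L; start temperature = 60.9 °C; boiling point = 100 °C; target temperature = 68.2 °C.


V_dec = V_total·(T_target − T_start)/(T_boil − T_start)
V_dec = 43.0·(68.2 − 60.9)/(100 − 60.9)

8.0281 L


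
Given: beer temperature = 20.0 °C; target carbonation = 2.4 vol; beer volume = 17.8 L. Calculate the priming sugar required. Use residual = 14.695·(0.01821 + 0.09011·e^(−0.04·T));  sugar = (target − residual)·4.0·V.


residual = 14.695·(0.01821 + 0.09011·e^(−0.04·20.0)) = 0.8626
sugar = (2.4 − 0.8626)·4.0·17.8

109.4641 g


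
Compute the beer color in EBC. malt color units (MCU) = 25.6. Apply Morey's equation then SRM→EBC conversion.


SRM = 1.4922·MCU^0.6859;  EBC = SRM·1.97
SRM = 1.4922·25.6^0.6859 = 13.7955
EBC = 13.7955·1.97

27.1772 EBC


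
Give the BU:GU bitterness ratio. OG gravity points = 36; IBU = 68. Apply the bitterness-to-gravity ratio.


BU:GU = IBU / OG_points
BU:GU = 68 / 36

1.8889


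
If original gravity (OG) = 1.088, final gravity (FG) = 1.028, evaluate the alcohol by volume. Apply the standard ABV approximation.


ABV = (OG − FG) · 131.25
ABV = (1.088 − 1.028) · 131.25

7.8750 % ABV


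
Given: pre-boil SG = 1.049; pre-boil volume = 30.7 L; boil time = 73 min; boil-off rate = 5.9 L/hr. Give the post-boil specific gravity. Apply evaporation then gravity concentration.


V_post = V_pre − rate·(t/60);  SG_post = 1 + (SG_pre−1)·V_pre/V_post
V_post = 30.7 − 5.9·(73/60) = 23.5217
SG_post = 1 + (1.049 − 1)·30.7/23.5217

1.0640


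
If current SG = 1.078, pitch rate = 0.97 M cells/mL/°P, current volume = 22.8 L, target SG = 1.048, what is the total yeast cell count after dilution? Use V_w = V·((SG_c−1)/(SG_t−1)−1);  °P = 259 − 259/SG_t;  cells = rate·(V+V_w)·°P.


V_w = 22.8·((1.078−1)/(1.048−1)−1) = 14.2500
V_final = 22.8 + 14.2500 = 37.0500
°P = 259 − 259/1.048 = 11.8626
cells = 0.97·37.0500·11.8626

426.3239 billion cells


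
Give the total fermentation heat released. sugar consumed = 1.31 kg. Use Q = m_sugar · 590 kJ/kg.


Q = 1.31 · 590

772.9000 kJ


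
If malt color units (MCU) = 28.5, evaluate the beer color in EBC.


SRM = 1.4922·MCU^0.6859;  EBC = SRM·1.97
SRM = 1.4922·28.5^0.6859 = 14.8493
EBC = 14.8493·1.97

29.2531 EBC


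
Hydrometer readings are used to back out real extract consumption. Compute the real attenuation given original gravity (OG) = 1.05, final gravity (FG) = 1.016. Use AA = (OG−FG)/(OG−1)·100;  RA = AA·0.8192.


AA = (1.05 − 1.016)/(1.05 − 1)·100 = 68.0000
RA = 68.0000·0.8192

55.7056 %


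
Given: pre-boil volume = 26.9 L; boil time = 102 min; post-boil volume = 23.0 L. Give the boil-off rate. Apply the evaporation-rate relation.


rate = (V_pre − V_post) / (t_min/60)
rate = (26.9 − 23.0) / (102/60)

2.2941 L/hr


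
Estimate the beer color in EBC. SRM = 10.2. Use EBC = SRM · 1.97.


EBC = 10.2 · 1.97

20.0940 EBC


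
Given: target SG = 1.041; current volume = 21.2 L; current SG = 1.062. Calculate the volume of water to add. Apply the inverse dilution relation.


V_water = V·((SG_curr − 1)/(SG_target − 1) − 1)
V_water = 21.2·((1.062 − 1)/(1.041 − 1) − 1)

10.8585 L


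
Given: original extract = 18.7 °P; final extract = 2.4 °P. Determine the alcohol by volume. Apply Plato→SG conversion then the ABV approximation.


SG = 259/(259 − P);  ABV = (OG − FG)·131.25
OG = 259/(259 − 18.7) = 1.0778
FG = 259/(259 − 2.4) = 1.0094
ABV = (1.0778 − 1.0094)·131.25

8.9862 % ABV


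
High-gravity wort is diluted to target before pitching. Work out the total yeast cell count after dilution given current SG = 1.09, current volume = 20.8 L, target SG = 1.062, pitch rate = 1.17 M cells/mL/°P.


V_w = V·((SG_c−1)/(SG_t−1)−1);  °P = 259 − 259/SG_t;  cells = rate·(V+V_w)·°P
V_w = 20.8·((1.09−1)/(1.062−1)−1) = 9.3935
V_final = 20.8 + 9.3935 = 30.1935
°P = 259 − 259/1.062 = 15.1205
cells = 1.17·30.1935·15.1205

534.1546 billion cells


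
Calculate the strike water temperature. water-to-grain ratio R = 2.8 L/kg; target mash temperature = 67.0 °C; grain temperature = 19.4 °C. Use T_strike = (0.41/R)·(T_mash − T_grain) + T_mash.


T_strike = (0.41/2.8)·(67.0 − 19.4) + 67.0

73.9700 °C


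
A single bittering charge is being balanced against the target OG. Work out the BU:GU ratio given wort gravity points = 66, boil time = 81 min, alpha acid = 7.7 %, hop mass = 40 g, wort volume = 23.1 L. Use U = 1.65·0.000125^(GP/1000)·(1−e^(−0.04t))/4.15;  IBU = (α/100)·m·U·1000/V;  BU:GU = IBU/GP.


U = 1.65·0.000125^(66/1000)·(1−e^(−0.04·81))/4.15 = 0.2111
IBU = (7.7/100)·40·0.2111·1000/23.1 = 28.1462
BU:GU = 28.1462/66

0.4265


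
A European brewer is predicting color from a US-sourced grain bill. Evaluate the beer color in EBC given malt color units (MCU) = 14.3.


SRM = 1.4922·MCU^0.6859;  EBC = SRM·1.97
SRM = 1.4922·14.3^0.6859 = 9.2528
EBC = 9.2528·1.97

18.2280 EBC


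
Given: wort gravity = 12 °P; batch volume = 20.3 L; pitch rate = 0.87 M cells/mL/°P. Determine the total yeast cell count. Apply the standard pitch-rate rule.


cells (billions) = rate · V_L · °P
cells = 0.87 · 20.3 · 12

211.9320 billion cells


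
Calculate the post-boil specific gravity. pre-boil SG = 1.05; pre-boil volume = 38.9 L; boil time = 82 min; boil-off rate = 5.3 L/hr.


V_post = V_pre − rate·(t/60);  SG_post = 1 + (SG_pre−1)·V_pre/V_post
V_post = 38.9 − 5.3·(82/60) = 31.6567
SG_post = 1 + (1.05 − 1)·38.9/31.6567

1.0614


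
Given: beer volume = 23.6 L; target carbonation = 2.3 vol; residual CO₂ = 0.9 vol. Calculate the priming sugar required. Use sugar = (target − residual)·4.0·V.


sugar = (2.3 − 0.9)·4.0·23.6

132.1600 g


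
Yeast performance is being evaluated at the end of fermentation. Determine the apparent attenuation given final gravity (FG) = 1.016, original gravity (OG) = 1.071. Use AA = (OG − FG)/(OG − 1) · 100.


AA = (1.071 − 1.016)/(1.071 − 1) · 100

77.4648 %


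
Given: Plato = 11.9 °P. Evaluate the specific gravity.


SG = 259/(259 − P)
SG = 259/(259 − 11.9)

1.0482


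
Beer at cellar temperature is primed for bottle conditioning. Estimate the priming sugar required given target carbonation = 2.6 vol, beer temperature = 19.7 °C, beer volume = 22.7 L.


residual = 14.695·(0.01821 + 0.09011·e^(−0.04·T));  sugar = (target − residual)·4.0·V
residual = 14.695·(0.01821 + 0.09011·e^(−0.04·19.7)) = 0.8698
sugar = (2.6 − 0.8698)·4.0·22.7

157.1053 g


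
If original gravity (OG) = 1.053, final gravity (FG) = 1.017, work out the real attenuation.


AA = (OG−FG)/(OG−1)·100;  RA = AA·0.8192
AA = (1.053 − 1.017)/(1.053 − 1)·100 = 67.9245
RA = 67.9245·0.8192

55.6438 %


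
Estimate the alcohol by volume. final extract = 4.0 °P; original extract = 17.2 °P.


SG = 259/(259 − P);  ABV = (OG − FG)·131.25
OG = 259/(259 − 17.2) = 1.0711
FG = 259/(259 − 4.0) = 1.0157
ABV = (1.0711 − 1.0157)·131.25

7.2774 % ABV


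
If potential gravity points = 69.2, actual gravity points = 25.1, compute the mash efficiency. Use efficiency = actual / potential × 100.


efficiency = 25.1 / 69.2 × 100

36.2717 %


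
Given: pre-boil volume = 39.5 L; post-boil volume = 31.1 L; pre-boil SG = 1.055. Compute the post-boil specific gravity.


SG_post = 1 + (SG_pre − 1)·V_pre/V_post
pts_pre = (1.055 − 1)·1000 = 55.0000
pts_post = 55.0000·39.5/31.1 = 69.8553
SG_post = 1 + 69.8553/1000

1.0699


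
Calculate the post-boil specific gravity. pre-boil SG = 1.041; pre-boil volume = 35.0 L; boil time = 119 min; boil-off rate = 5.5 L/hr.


V_post = V_pre − rate·(t/60);  SG_post = 1 + (SG_pre−1)·V_pre/V_post
V_post = 35.0 − 5.5·(119/60) = 24.0917
SG_post = 1 + (1.041 − 1)·35.0/24.0917

1.0596


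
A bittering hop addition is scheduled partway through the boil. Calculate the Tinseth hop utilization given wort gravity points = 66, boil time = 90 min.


U = 1.65·0.000125^(GP/1000) · (1 − e^(−0.04·t))/4.15
bigness = 1.65·0.000125^(66/1000) = 0.9118
boil_factor = (1 − e^(−0.04·90))/4.15 = 0.2344
U = 0.9118 · 0.2344

0.2137


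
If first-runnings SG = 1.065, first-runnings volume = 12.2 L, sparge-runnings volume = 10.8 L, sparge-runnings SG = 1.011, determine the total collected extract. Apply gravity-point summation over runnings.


total = Σ (SG_i − 1)·1000·V_i
first = (1.065 − 1)·1000·12.2 = 793.0000
sparge = (1.011 − 1)·1000·10.8 = 118.8000
total = 793.0000 + 118.8000

911.8000 gravity·L


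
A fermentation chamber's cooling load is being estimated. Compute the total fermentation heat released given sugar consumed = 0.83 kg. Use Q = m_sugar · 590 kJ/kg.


Q = 0.83 · 590

489.7000 kJ


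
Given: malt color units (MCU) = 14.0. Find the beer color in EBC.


SRM = 1.4922·MCU^0.6859;  EBC = SRM·1.97
SRM = 1.4922·14.0^0.6859 = 9.1192
EBC = 9.1192·1.97

17.9648 EBC


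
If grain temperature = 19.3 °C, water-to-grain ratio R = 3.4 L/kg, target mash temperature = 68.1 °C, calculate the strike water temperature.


T_strike = (0.41/R)·(T_mash − T_grain) + T_mash
T_strike = (0.41/3.4)·(68.1 − 19.3) + 68.1

73.9847 °C


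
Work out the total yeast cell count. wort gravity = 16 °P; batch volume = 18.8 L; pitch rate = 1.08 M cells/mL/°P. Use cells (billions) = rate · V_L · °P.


cells = 1.08 · 18.8 · 16

324.8640 billion cells


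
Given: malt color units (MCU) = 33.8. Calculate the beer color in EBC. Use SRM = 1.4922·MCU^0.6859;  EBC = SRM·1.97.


SRM = 1.4922·33.8^0.6859 = 16.6921
EBC = 16.6921·1.97

32.8834 EBC


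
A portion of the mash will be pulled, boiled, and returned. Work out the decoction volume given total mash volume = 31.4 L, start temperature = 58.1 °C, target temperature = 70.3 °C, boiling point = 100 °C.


V_dec = V_total·(T_target − T_start)/(T_boil − T_start)
V_dec = 31.4·(70.3 − 58.1)/(100 − 58.1)

9.1427 L


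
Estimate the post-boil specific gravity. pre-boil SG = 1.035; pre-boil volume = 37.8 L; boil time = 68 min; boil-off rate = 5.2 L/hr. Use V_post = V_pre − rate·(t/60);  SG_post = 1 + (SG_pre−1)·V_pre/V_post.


V_post = 37.8 − 5.2·(68/60) = 31.9067
SG_post = 1 + (1.035 − 1)·37.8/31.9067

1.0415


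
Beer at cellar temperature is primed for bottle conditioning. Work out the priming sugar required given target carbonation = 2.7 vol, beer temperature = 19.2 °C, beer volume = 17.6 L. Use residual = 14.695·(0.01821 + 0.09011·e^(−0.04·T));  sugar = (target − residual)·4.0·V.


residual = 14.695·(0.01821 + 0.09011·e^(−0.04·19.2)) = 0.8819
sugar = (2.7 − 0.8819)·4.0·17.6

127.9921 g


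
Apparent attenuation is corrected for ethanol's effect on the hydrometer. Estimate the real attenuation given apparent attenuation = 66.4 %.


RA = AA · 0.8192
RA = 66.4 · 0.8192

54.3949 %


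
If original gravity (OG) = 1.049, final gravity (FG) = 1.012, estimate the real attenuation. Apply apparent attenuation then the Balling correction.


AA = (OG−FG)/(OG−1)·100;  RA = AA·0.8192
AA = (1.049 − 1.012)/(1.049 − 1)·100 = 75.5102
RA = 75.5102·0.8192

61.8580 %


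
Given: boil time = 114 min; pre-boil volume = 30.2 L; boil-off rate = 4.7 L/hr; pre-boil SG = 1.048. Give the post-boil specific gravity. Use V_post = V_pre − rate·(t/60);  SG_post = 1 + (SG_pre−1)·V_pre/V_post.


V_post = 30.2 − 4.7·(114/60) = 21.2700
SG_post = 1 + (1.048 − 1)·30.2/21.2700

1.0682


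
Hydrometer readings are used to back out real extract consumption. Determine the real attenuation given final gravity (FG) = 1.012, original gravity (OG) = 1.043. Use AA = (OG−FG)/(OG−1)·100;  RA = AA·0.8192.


AA = (1.043 − 1.012)/(1.043 − 1)·100 = 72.0930
RA = 72.0930·0.8192

59.0586 %


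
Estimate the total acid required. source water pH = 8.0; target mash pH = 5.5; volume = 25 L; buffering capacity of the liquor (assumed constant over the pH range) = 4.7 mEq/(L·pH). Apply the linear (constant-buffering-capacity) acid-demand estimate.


acid = buffering capacity · (pH_source − pH_target) · V
acid = 4.7 · (8.0 − 5.5) · 25

293.7500 mEq


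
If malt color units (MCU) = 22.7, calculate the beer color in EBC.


SRM = 1.4922·MCU^0.6859;  EBC = SRM·1.97
SRM = 1.4922·22.7^0.6859 = 12.7036
EBC = 12.7036·1.97

25.0260 EBC


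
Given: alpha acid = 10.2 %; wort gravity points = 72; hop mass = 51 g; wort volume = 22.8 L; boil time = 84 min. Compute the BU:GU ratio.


U = 1.65·0.000125^(GP/1000)·(1−e^(−0.04t))/4.15;  IBU = (α/100)·m·U·1000/V;  BU:GU = IBU/GP
U = 1.65·0.000125^(72/1000)·(1−e^(−0.04·84))/4.15 = 0.2009
IBU = (10.2/100)·51·0.2009·1000/22.8 = 45.8454
BU:GU = 45.8454/72

0.6367


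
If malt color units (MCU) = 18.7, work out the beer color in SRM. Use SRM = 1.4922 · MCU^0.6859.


SRM = 1.4922 · 18.7^0.6859

11.1220 SRM


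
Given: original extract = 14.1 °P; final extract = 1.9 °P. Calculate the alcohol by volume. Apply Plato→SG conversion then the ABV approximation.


SG = 259/(259 − P);  ABV = (OG − FG)·131.25
OG = 259/(259 − 14.1) = 1.0576
FG = 259/(259 − 1.9) = 1.0074
ABV = (1.0576 − 1.0074)·131.25

6.5867 % ABV


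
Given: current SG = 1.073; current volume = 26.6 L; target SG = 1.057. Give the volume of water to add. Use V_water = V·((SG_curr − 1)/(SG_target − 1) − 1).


V_water = 26.6·((1.073 − 1)/(1.057 − 1) − 1)

7.4667 L


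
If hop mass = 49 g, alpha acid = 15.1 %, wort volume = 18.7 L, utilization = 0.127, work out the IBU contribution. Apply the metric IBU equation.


IBU = (α/100)·mass·U·1000 / V
IBU = (15.1/100)·49·0.127·1000 / 18.7

50.2499 IBU


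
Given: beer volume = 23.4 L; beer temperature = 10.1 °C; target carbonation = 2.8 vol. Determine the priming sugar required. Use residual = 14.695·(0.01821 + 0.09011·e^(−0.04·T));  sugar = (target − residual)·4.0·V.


residual = 14.695·(0.01821 + 0.09011·e^(−0.04·10.1)) = 1.1517
sugar = (2.8 − 1.1517)·4.0·23.4

154.2839 g


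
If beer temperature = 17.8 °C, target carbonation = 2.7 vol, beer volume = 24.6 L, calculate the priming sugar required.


residual = 14.695·(0.01821 + 0.09011·e^(−0.04·T));  sugar = (target − residual)·4.0·V
residual = 14.695·(0.01821 + 0.09011·e^(−0.04·17.8)) = 0.9173
sugar = (2.7 − 0.9173)·4.0·24.6

175.4163 g


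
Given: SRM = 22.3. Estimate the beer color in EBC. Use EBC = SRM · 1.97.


EBC = 22.3 · 1.97

43.9310 EBC


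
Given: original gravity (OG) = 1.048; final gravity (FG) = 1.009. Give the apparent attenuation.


AA = (OG − FG)/(OG − 1) · 100
AA = (1.048 − 1.009)/(1.048 − 1) · 100

81.2500 %


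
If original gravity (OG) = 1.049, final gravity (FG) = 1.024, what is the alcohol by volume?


ABV = (OG − FG) · 131.25
ABV = (1.049 − 1.024) · 131.25

3.2812 % ABV


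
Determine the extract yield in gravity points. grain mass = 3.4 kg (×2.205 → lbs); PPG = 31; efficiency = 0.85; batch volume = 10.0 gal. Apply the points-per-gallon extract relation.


points = lbs × PPG × eff / vol
lbs = 3.4 × 2.205 = 7.4970
points = 7.4970 × 31 × 0.85 / 10.0

19.7546 points


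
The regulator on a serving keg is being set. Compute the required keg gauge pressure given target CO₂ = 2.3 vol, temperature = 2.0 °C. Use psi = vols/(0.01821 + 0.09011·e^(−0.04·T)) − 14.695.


psi = 2.3/(0.01821 + 0.09011·e^(−0.04·2.0)) − 14.695

7.9892 psi


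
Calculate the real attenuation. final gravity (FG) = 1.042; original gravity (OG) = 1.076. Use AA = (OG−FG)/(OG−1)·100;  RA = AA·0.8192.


AA = (1.076 − 1.042)/(1.076 − 1)·100 = 44.7368
RA = 44.7368·0.8192

36.6484 %


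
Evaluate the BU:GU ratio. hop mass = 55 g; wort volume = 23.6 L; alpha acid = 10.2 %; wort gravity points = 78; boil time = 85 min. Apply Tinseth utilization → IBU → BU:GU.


U = 1.65·0.000125^(GP/1000)·(1−e^(−0.04t))/4.15;  IBU = (α/100)·m·U·1000/V;  BU:GU = IBU/GP
U = 1.65·0.000125^(78/1000)·(1−e^(−0.04·85))/4.15 = 0.1907
IBU = (10.2/100)·55·0.1907·1000/23.6 = 45.3215
BU:GU = 45.3215/78

0.5810
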